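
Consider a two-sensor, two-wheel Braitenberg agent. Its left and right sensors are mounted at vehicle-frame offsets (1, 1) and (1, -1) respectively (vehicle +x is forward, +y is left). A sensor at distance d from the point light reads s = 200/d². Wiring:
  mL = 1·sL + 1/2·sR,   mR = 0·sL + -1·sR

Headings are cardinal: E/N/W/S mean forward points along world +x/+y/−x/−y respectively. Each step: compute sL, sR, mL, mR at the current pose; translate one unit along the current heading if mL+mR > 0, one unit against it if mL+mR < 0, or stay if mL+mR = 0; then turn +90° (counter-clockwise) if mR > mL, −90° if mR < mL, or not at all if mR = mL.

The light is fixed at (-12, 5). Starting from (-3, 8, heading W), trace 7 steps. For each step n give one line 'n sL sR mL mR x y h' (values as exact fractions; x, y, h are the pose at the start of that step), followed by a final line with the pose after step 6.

n=0: pose=(-3,8,W); sL=50/17, sR=5/2; mL=285/68, mR=-5/2; mL+mR=115/68 → advance +1; mR−mL=-455/68 → turn -1·90°
n=1: pose=(-4,8,N); sL=40/13, sR=200/97; mL=5180/1261, mR=-200/97; mL+mR=2580/1261 → advance +1; mR−mL=-7780/1261 → turn -1·90°
n=2: pose=(-4,9,E); sL=100/53, sR=20/9; mL=1430/477, mR=-20/9; mL+mR=370/477 → advance +1; mR−mL=-830/159 → turn -1·90°
n=3: pose=(-3,9,S); sL=200/109, sR=200/73; mL=25500/7957, mR=-200/73; mL+mR=3700/7957 → advance +1; mR−mL=-47300/7957 → turn -1·90°
n=4: pose=(-3,8,W); sL=50/17, sR=5/2; mL=285/68, mR=-5/2; mL+mR=115/68 → advance +1; mR−mL=-455/68 → turn -1·90°
n=5: pose=(-4,8,N); sL=40/13, sR=200/97; mL=5180/1261, mR=-200/97; mL+mR=2580/1261 → advance +1; mR−mL=-7780/1261 → turn -1·90°
n=6: pose=(-4,9,E); sL=100/53, sR=20/9; mL=1430/477, mR=-20/9; mL+mR=370/477 → advance +1; mR−mL=-830/159 → turn -1·90°

0 50/17 5/2 285/68 -5/2 -3 8 W
1 40/13 200/97 5180/1261 -200/97 -4 8 N
2 100/53 20/9 1430/477 -20/9 -4 9 E
3 200/109 200/73 25500/7957 -200/73 -3 9 S
4 50/17 5/2 285/68 -5/2 -3 8 W
5 40/13 200/97 5180/1261 -200/97 -4 8 N
6 100/53 20/9 1430/477 -20/9 -4 9 E
final -3 9 S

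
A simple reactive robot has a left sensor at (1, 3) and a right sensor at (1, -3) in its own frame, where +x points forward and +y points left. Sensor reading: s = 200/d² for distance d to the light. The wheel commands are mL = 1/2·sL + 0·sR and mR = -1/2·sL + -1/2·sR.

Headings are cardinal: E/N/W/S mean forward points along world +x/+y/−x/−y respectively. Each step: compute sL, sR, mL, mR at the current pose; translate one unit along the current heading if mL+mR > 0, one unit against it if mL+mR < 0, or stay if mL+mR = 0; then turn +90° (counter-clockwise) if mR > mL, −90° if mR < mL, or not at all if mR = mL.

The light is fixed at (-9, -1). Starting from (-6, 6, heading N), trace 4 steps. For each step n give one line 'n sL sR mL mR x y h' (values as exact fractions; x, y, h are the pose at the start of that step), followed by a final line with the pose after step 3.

0 25/8 2 25/16 -41/16 -6 6 N
1 200/97 8 100/97 -488/97 -6 5 E
2 4 100/13 2 -76/13 -7 5 S
3 200/17 200/101 100/17 -11800/1717 -7 6 W
final -6 6 N

n=0: pose=(-6,6,N); sL=25/8, sR=2; mL=25/16, mR=-41/16; mL+mR=-1 → advance -1; mR−mL=-33/8 → turn -1·90°
n=1: pose=(-6,5,E); sL=200/97, sR=8; mL=100/97, mR=-488/97; mL+mR=-4 → advance -1; mR−mL=-588/97 → turn -1·90°
n=2: pose=(-7,5,S); sL=4, sR=100/13; mL=2, mR=-76/13; mL+mR=-50/13 → advance -1; mR−mL=-102/13 → turn -1·90°
n=3: pose=(-7,6,W); sL=200/17, sR=200/101; mL=100/17, mR=-11800/1717; mL+mR=-100/101 → advance -1; mR−mL=-21900/1717 → turn -1·90°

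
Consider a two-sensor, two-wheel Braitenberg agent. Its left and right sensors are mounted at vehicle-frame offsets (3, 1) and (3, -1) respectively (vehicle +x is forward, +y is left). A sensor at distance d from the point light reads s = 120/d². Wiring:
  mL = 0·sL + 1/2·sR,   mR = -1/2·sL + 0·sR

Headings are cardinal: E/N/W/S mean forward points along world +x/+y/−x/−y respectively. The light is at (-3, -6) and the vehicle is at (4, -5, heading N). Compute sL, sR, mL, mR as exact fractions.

30/13 3/2 3/4 -15/13

left sensor world pos  = (3, -2); dL² = 52
right sensor world pos = (5, -2); dR² = 80
sL = 120/52 = 30/13
sR = 120/80 = 3/2
mL = 0·sL + 1/2·sR = 3/4
mR = -1/2·sL + 0·sR = -15/13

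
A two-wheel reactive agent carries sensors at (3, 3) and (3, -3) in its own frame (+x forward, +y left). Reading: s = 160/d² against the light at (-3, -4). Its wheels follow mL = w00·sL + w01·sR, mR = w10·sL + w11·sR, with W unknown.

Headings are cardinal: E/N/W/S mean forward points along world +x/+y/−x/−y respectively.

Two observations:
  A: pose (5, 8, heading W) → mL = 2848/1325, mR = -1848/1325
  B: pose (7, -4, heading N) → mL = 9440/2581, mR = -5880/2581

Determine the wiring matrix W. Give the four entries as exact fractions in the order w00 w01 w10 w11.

1 1 -1/2 -1

obs A: pose=(5,8,W) → sL=80/53, sR=16/25, mL=2848/1325, mR=-1848/1325
obs B: pose=(7,-4,N) → sL=80/29, sR=80/89, mL=9440/2581, mR=-5880/2581
sensor matrix S = [[80/53, 16/25], [80/29, 80/89]]; det S = -279552/683965
solve [mL_A; mL_B] = S·[w00; w01] and [mR_A; mR_B] = S·[w10; w11]:
  w00 = 1, w01 = 1, w10 = -1/2, w11 = -1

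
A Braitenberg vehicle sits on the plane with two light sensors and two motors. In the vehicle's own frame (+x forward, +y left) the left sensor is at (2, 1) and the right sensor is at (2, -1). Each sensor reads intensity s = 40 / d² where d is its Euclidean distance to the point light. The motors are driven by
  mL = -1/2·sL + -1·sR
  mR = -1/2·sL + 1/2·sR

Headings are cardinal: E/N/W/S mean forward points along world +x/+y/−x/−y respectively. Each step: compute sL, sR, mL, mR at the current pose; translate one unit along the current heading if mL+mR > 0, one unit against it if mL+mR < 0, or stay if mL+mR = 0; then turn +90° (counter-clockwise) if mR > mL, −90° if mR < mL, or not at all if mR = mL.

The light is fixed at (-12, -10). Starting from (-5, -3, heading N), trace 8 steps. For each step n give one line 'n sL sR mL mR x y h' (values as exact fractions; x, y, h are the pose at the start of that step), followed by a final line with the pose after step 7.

n=0: pose=(-5,-3,N); sL=40/117, sR=8/29; mL=-1516/3393, mR=-112/3393; mL+mR=-1628/3393 → advance -1; mR−mL=12/29 → turn +1·90°
n=1: pose=(-5,-4,W); sL=4/5, sR=20/37; mL=-174/185, mR=-24/185; mL+mR=-198/185 → advance -1; mR−mL=30/37 → turn +1·90°
n=2: pose=(-4,-4,S); sL=40/97, sR=8/13; mL=-1036/1261, mR=128/1261; mL+mR=-908/1261 → advance -1; mR−mL=12/13 → turn +1·90°
n=3: pose=(-4,-3,E); sL=10/41, sR=5/17; mL=-290/697, mR=35/1394; mL+mR=-545/1394 → advance -1; mR−mL=15/34 → turn +1·90°
n=4: pose=(-5,-3,N); sL=40/117, sR=8/29; mL=-1516/3393, mR=-112/3393; mL+mR=-1628/3393 → advance -1; mR−mL=12/29 → turn +1·90°
n=5: pose=(-5,-4,W); sL=4/5, sR=20/37; mL=-174/185, mR=-24/185; mL+mR=-198/185 → advance -1; mR−mL=30/37 → turn +1·90°
n=6: pose=(-4,-4,S); sL=40/97, sR=8/13; mL=-1036/1261, mR=128/1261; mL+mR=-908/1261 → advance -1; mR−mL=12/13 → turn +1·90°
n=7: pose=(-4,-3,E); sL=10/41, sR=5/17; mL=-290/697, mR=35/1394; mL+mR=-545/1394 → advance -1; mR−mL=15/34 → turn +1·90°

0 40/117 8/29 -1516/3393 -112/3393 -5 -3 N
1 4/5 20/37 -174/185 -24/185 -5 -4 W
2 40/97 8/13 -1036/1261 128/1261 -4 -4 S
3 10/41 5/17 -290/697 35/1394 -4 -3 E
4 40/117 8/29 -1516/3393 -112/3393 -5 -3 N
5 4/5 20/37 -174/185 -24/185 -5 -4 W
6 40/97 8/13 -1036/1261 128/1261 -4 -4 S
7 10/41 5/17 -290/697 35/1394 -4 -3 E
final -5 -3 N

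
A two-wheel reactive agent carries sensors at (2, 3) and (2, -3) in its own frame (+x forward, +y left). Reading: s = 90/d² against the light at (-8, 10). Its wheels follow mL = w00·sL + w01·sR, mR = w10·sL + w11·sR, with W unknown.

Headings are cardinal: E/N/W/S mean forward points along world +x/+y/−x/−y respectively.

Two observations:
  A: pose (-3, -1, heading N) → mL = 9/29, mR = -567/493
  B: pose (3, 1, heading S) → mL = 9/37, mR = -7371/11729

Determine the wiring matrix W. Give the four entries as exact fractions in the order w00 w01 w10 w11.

0 1/2 -1/2 -1

obs A: pose=(-3,-1,N) → sL=18/17, sR=18/29, mL=9/29, mR=-567/493
obs B: pose=(3,1,S) → sL=90/317, sR=18/37, mL=9/37, mR=-7371/11729
sensor matrix S = [[18/17, 18/29], [90/317, 18/37]]; det S = 1959552/5782397
solve [mL_A; mL_B] = S·[w00; w01] and [mR_A; mR_B] = S·[w10; w11]:
  w00 = 0, w01 = 1/2, w10 = -1/2, w11 = -1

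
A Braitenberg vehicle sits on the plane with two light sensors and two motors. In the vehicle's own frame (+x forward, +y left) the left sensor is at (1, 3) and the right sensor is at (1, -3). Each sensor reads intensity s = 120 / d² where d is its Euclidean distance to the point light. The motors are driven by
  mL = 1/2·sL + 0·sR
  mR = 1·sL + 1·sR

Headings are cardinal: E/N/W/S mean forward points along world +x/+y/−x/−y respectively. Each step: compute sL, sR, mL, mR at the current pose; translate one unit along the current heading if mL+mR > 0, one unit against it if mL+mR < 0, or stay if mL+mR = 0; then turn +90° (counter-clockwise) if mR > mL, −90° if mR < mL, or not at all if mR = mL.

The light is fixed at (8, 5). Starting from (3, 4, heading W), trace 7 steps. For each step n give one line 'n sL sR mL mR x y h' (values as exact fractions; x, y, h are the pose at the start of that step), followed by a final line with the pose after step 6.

n=0: pose=(3,4,W); sL=30/13, sR=3; mL=15/13, mR=69/13; mL+mR=84/13 → advance +1; mR−mL=54/13 → turn +1·90°
n=1: pose=(2,4,S); sL=120/13, sR=24/17; mL=60/13, mR=2352/221; mL+mR=3372/221 → advance +1; mR−mL=1332/221 → turn +1·90°
n=2: pose=(2,3,E); sL=60/13, sR=12/5; mL=30/13, mR=456/65; mL+mR=606/65 → advance +1; mR−mL=306/65 → turn +1·90°
n=3: pose=(3,3,N); sL=24/13, sR=24; mL=12/13, mR=336/13; mL+mR=348/13 → advance +1; mR−mL=324/13 → turn +1·90°
n=4: pose=(3,4,W); sL=30/13, sR=3; mL=15/13, mR=69/13; mL+mR=84/13 → advance +1; mR−mL=54/13 → turn +1·90°
n=5: pose=(2,4,S); sL=120/13, sR=24/17; mL=60/13, mR=2352/221; mL+mR=3372/221 → advance +1; mR−mL=1332/221 → turn +1·90°
n=6: pose=(2,3,E); sL=60/13, sR=12/5; mL=30/13, mR=456/65; mL+mR=606/65 → advance +1; mR−mL=306/65 → turn +1·90°

0 30/13 3 15/13 69/13 3 4 W
1 120/13 24/17 60/13 2352/221 2 4 S
2 60/13 12/5 30/13 456/65 2 3 E
3 24/13 24 12/13 336/13 3 3 N
4 30/13 3 15/13 69/13 3 4 W
5 120/13 24/17 60/13 2352/221 2 4 S
6 60/13 12/5 30/13 456/65 2 3 E
final 3 3 N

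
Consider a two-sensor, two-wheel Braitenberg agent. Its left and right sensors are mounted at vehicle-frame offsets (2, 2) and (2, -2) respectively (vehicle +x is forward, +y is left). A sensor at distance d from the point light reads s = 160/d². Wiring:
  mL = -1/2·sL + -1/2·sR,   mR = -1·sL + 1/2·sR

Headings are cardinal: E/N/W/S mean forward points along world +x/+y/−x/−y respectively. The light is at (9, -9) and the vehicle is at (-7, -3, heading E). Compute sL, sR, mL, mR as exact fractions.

left sensor world pos  = (-5, -1); dL² = 260
right sensor world pos = (-5, -5); dR² = 212
sL = 160/260 = 8/13
sR = 160/212 = 40/53
mL = -1/2·sL + -1/2·sR = -472/689
mR = -1·sL + 1/2·sR = -164/689

8/13 40/53 -472/689 -164/689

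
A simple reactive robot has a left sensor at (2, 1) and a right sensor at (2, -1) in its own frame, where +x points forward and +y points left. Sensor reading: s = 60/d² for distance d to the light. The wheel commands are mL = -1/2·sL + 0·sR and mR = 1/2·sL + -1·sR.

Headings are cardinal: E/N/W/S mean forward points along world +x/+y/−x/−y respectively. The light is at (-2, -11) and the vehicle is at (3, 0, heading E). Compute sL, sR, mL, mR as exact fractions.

60/193 60/149 -30/193 -7110/28757

left sensor world pos  = (5, 1); dL² = 193
right sensor world pos = (5, -1); dR² = 149
sL = 60/193 = 60/193
sR = 60/149 = 60/149
mL = -1/2·sL + 0·sR = -30/193
mR = 1/2·sL + -1·sR = -7110/28757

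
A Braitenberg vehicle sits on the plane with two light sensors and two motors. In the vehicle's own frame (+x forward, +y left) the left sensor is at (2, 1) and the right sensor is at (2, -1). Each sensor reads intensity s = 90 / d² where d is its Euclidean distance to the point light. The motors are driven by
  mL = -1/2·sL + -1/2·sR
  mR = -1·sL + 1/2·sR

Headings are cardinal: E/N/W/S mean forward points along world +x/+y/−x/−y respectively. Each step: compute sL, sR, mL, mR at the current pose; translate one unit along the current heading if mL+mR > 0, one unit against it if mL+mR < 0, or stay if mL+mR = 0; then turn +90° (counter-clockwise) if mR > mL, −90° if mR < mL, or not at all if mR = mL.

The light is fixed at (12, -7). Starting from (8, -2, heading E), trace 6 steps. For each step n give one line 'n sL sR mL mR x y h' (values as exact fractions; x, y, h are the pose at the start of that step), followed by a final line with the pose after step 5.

0 9/4 9/2 -27/8 0 8 -2 E
1 18/17 18/13 -270/221 -81/221 7 -2 N
2 45/29 45/37 -1485/1073 -2025/2146 7 -3 W
3 90/13 90/29 -1890/377 -2025/377 8 -3 S
4 45/26 5/4 -155/104 -115/104 8 -2 W
5 90/13 18/5 -342/65 -333/65 9 -2 S
final 9 -1 E

n=0: pose=(8,-2,E); sL=9/4, sR=9/2; mL=-27/8, mR=0; mL+mR=-27/8 → advance -1; mR−mL=27/8 → turn +1·90°
n=1: pose=(7,-2,N); sL=18/17, sR=18/13; mL=-270/221, mR=-81/221; mL+mR=-27/17 → advance -1; mR−mL=189/221 → turn +1·90°
n=2: pose=(7,-3,W); sL=45/29, sR=45/37; mL=-1485/1073, mR=-2025/2146; mL+mR=-135/58 → advance -1; mR−mL=945/2146 → turn +1·90°
n=3: pose=(8,-3,S); sL=90/13, sR=90/29; mL=-1890/377, mR=-2025/377; mL+mR=-135/13 → advance -1; mR−mL=-135/377 → turn -1·90°
n=4: pose=(8,-2,W); sL=45/26, sR=5/4; mL=-155/104, mR=-115/104; mL+mR=-135/52 → advance -1; mR−mL=5/13 → turn +1·90°
n=5: pose=(9,-2,S); sL=90/13, sR=18/5; mL=-342/65, mR=-333/65; mL+mR=-135/13 → advance -1; mR−mL=9/65 → turn +1·90°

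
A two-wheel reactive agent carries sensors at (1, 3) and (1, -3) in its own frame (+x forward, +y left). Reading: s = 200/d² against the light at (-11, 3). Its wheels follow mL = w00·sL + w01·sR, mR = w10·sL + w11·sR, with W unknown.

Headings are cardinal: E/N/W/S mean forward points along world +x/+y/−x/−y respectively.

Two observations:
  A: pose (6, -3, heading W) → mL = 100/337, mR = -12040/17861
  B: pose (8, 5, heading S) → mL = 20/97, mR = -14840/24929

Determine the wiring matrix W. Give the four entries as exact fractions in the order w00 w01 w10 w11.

obs A: pose=(6,-3,W) → sL=200/337, sR=40/53, mL=100/337, mR=-12040/17861
obs B: pose=(8,5,S) → sL=40/97, sR=200/257, mL=20/97, mR=-14840/24929
sensor matrix S = [[200/337, 40/53], [40/97, 200/257]]; det S = 67065600/445256869
solve [mL_A; mL_B] = S·[w00; w01] and [mR_A; mR_B] = S·[w10; w11]:
  w00 = 1/2, w01 = 0, w10 = -1/2, w11 = -1/2

1/2 0 -1/2 -1/2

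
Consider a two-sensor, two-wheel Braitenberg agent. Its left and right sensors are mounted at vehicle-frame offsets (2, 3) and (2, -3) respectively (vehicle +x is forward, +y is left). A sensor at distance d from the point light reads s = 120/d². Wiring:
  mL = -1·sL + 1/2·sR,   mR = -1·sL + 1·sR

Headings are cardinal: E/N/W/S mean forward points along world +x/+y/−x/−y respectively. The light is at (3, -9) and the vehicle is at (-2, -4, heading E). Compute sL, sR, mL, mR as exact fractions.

120/73 120/13 2820/949 7200/949

left sensor world pos  = (0, -1); dL² = 73
right sensor world pos = (0, -7); dR² = 13
sL = 120/73 = 120/73
sR = 120/13 = 120/13
mL = -1·sL + 1/2·sR = 2820/949
mR = -1·sL + 1·sR = 7200/949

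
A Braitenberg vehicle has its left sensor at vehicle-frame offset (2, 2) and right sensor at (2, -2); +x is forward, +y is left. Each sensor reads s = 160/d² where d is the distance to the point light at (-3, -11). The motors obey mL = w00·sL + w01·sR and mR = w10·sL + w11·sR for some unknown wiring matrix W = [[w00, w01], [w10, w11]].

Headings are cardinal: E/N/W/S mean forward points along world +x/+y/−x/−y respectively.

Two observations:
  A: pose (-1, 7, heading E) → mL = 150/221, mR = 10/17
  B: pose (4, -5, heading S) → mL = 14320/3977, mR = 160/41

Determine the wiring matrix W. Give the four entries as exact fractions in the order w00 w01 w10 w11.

obs A: pose=(-1,7,E) → sL=5/13, sR=10/17, mL=150/221, mR=10/17
obs B: pose=(4,-5,S) → sL=160/97, sR=160/41, mL=14320/3977, mR=160/41
sensor matrix S = [[5/13, 10/17], [160/97, 160/41]]; det S = 466400/878917
solve [mL_A; mL_B] = S·[w00; w01] and [mR_A; mR_B] = S·[w10; w11]:
  w00 = 1, w01 = 1/2, w10 = 0, w11 = 1

1 1/2 0 1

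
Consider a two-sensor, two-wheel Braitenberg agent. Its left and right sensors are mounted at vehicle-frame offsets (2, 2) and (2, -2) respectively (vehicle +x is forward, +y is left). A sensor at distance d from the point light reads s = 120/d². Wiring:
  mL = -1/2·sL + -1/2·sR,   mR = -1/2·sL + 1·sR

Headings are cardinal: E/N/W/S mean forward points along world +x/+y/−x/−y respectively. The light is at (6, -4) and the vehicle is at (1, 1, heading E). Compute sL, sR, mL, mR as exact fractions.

60/29 20/3 -380/87 490/87

left sensor world pos  = (3, 3); dL² = 58
right sensor world pos = (3, -1); dR² = 18
sL = 120/58 = 60/29
sR = 120/18 = 20/3
mL = -1/2·sL + -1/2·sR = -380/87
mR = -1/2·sL + 1·sR = 490/87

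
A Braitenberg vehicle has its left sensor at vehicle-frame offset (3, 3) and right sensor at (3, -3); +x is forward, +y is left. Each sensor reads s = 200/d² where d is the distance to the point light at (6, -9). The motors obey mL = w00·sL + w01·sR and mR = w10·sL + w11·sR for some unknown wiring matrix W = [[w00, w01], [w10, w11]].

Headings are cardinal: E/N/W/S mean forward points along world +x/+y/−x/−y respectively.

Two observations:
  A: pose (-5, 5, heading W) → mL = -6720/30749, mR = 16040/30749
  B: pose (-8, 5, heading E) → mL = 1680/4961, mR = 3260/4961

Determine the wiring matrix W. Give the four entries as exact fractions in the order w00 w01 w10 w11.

obs A: pose=(-5,5,W) → sL=200/317, sR=40/97, mL=-6720/30749, mR=16040/30749
obs B: pose=(-8,5,E) → sL=20/41, sR=100/121, mL=1680/4961, mR=3260/4961
sensor matrix S = [[200/317, 40/97], [20/41, 100/121]]; det S = 48854400/152545789
solve [mL_A; mL_B] = S·[w00; w01] and [mR_A; mR_B] = S·[w10; w11]:
  w00 = -1, w01 = 1, w10 = 1/2, w11 = 1/2

-1 1 1/2 1/2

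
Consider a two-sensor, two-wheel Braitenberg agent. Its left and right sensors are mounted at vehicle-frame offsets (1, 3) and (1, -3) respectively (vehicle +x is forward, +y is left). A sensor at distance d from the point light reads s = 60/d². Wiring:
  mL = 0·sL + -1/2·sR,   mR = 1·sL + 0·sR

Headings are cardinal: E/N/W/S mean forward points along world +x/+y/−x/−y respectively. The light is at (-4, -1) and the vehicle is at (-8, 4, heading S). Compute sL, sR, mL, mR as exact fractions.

left sensor world pos  = (-5, 3); dL² = 17
right sensor world pos = (-11, 3); dR² = 65
sL = 60/17 = 60/17
sR = 60/65 = 12/13
mL = 0·sL + -1/2·sR = -6/13
mR = 1·sL + 0·sR = 60/17

60/17 12/13 -6/13 60/17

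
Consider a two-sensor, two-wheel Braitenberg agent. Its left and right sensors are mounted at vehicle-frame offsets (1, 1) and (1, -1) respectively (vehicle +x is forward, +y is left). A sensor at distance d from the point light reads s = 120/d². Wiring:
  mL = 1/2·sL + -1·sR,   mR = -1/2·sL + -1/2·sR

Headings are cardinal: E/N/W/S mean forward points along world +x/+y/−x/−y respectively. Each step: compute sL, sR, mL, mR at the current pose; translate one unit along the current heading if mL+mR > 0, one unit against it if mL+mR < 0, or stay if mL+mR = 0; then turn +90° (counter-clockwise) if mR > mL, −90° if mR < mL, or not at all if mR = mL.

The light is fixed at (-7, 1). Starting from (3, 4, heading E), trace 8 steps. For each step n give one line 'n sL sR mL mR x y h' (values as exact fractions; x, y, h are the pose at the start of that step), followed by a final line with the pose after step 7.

0 120/137 24/25 -1788/3425 -3144/3425 3 4 E
1 15/13 30/17 -525/442 -645/442 2 4 S
2 120/73 120/89 -3420/6497 -9720/6497 2 5 W
3 60/53 60/73 -990/3869 -3780/3869 3 5 N
4 120/137 24/25 -1788/3425 -3144/3425 3 4 E
5 15/13 30/17 -525/442 -645/442 2 4 S
6 120/73 120/89 -3420/6497 -9720/6497 2 5 W
7 60/53 60/73 -990/3869 -3780/3869 3 5 N
final 3 4 E

n=0: pose=(3,4,E); sL=120/137, sR=24/25; mL=-1788/3425, mR=-3144/3425; mL+mR=-36/25 → advance -1; mR−mL=-1356/3425 → turn -1·90°
n=1: pose=(2,4,S); sL=15/13, sR=30/17; mL=-525/442, mR=-645/442; mL+mR=-45/17 → advance -1; mR−mL=-60/221 → turn -1·90°
n=2: pose=(2,5,W); sL=120/73, sR=120/89; mL=-3420/6497, mR=-9720/6497; mL+mR=-180/89 → advance -1; mR−mL=-6300/6497 → turn -1·90°
n=3: pose=(3,5,N); sL=60/53, sR=60/73; mL=-990/3869, mR=-3780/3869; mL+mR=-90/73 → advance -1; mR−mL=-2790/3869 → turn -1·90°
n=4: pose=(3,4,E); sL=120/137, sR=24/25; mL=-1788/3425, mR=-3144/3425; mL+mR=-36/25 → advance -1; mR−mL=-1356/3425 → turn -1·90°
n=5: pose=(2,4,S); sL=15/13, sR=30/17; mL=-525/442, mR=-645/442; mL+mR=-45/17 → advance -1; mR−mL=-60/221 → turn -1·90°
n=6: pose=(2,5,W); sL=120/73, sR=120/89; mL=-3420/6497, mR=-9720/6497; mL+mR=-180/89 → advance -1; mR−mL=-6300/6497 → turn -1·90°
n=7: pose=(3,5,N); sL=60/53, sR=60/73; mL=-990/3869, mR=-3780/3869; mL+mR=-90/73 → advance -1; mR−mL=-2790/3869 → turn -1·90°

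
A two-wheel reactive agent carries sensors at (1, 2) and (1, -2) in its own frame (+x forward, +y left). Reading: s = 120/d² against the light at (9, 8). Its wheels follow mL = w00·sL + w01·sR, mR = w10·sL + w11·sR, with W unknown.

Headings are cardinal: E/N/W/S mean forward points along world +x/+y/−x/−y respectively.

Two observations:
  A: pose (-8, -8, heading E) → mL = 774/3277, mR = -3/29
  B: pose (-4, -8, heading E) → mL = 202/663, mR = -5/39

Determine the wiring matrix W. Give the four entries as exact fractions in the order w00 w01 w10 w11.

1/2 1/2 0 -1/2

obs A: pose=(-8,-8,E) → sL=30/113, sR=6/29, mL=774/3277, mR=-3/29
obs B: pose=(-4,-8,E) → sL=6/17, sR=10/39, mL=202/663, mR=-5/39
sensor matrix S = [[30/113, 6/29], [6/17, 10/39]]; det S = -3584/724217
solve [mL_A; mL_B] = S·[w00; w01] and [mR_A; mR_B] = S·[w10; w11]:
  w00 = 1/2, w01 = 1/2, w10 = 0, w11 = -1/2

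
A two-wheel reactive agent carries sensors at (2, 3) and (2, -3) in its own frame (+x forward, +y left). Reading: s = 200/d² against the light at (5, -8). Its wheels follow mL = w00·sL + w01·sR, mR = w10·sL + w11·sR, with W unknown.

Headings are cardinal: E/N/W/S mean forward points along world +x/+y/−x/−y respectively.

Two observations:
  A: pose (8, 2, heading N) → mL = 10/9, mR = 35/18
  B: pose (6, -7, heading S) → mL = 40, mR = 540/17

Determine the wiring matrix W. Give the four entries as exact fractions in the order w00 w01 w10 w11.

obs A: pose=(8,2,N) → sL=25/18, sR=10/9, mL=10/9, mR=35/18
obs B: pose=(6,-7,S) → sL=200/17, sR=40, mL=40, mR=540/17
sensor matrix S = [[25/18, 10/9], [200/17, 40]]; det S = 6500/153
solve [mL_A; mL_B] = S·[w00; w01] and [mR_A; mR_B] = S·[w10; w11]:
  w00 = 0, w01 = 1, w10 = 1, w11 = 1/2

0 1 1 1/2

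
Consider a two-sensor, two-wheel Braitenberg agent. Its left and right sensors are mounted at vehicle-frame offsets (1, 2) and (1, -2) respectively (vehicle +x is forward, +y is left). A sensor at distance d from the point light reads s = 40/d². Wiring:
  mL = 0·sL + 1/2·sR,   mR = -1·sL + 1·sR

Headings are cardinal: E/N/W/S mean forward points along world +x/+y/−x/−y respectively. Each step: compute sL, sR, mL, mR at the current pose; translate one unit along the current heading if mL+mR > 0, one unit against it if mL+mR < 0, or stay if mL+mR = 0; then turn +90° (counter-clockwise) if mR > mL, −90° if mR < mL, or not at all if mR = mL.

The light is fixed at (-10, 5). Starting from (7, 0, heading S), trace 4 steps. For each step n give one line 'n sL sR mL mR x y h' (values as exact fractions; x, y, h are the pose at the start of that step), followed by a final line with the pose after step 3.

n=0: pose=(7,0,S); sL=40/397, sR=40/261; mL=20/261, mR=5440/103617; mL+mR=4460/34539 → advance +1; mR−mL=-2500/103617 → turn -1·90°
n=1: pose=(7,-1,W); sL=1/8, sR=5/34; mL=5/68, mR=3/136; mL+mR=13/136 → advance +1; mR−mL=-7/136 → turn -1·90°
n=2: pose=(6,-1,N); sL=40/221, sR=40/349; mL=20/349, mR=-5120/77129; mL+mR=-700/77129 → advance -1; mR−mL=-9540/77129 → turn -1·90°
n=3: pose=(6,-2,E); sL=20/157, sR=4/37; mL=2/37, mR=-112/5809; mL+mR=202/5809 → advance +1; mR−mL=-426/5809 → turn -1·90°

0 40/397 40/261 20/261 5440/103617 7 0 S
1 1/8 5/34 5/68 3/136 7 -1 W
2 40/221 40/349 20/349 -5120/77129 6 -1 N
3 20/157 4/37 2/37 -112/5809 6 -2 E
final 7 -2 S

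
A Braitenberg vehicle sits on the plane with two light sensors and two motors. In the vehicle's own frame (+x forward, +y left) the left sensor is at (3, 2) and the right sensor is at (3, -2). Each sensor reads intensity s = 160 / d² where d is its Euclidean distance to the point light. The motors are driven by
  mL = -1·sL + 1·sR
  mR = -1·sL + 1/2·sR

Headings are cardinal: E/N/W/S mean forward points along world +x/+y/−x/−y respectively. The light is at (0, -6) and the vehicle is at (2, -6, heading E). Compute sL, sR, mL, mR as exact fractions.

160/29 160/29 0 -80/29

left sensor world pos  = (5, -4); dL² = 29
right sensor world pos = (5, -8); dR² = 29
sL = 160/29 = 160/29
sR = 160/29 = 160/29
mL = -1·sL + 1·sR = 0
mR = -1·sL + 1/2·sR = -80/29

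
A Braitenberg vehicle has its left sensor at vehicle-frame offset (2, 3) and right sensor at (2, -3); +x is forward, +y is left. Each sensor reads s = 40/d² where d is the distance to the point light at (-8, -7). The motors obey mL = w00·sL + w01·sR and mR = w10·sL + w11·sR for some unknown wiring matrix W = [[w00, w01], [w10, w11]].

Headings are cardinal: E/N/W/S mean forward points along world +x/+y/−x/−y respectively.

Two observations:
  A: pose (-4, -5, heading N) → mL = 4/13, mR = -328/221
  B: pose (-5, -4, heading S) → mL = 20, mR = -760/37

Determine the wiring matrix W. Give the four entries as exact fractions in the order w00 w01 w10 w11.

0 1/2 -1/2 -1/2

obs A: pose=(-4,-5,N) → sL=40/17, sR=8/13, mL=4/13, mR=-328/221
obs B: pose=(-5,-4,S) → sL=40/37, sR=40, mL=20, mR=-760/37
sensor matrix S = [[40/17, 8/13], [40/37, 40]]; det S = 764160/8177
solve [mL_A; mL_B] = S·[w00; w01] and [mR_A; mR_B] = S·[w10; w11]:
  w00 = 0, w01 = 1/2, w10 = -1/2, w11 = -1/2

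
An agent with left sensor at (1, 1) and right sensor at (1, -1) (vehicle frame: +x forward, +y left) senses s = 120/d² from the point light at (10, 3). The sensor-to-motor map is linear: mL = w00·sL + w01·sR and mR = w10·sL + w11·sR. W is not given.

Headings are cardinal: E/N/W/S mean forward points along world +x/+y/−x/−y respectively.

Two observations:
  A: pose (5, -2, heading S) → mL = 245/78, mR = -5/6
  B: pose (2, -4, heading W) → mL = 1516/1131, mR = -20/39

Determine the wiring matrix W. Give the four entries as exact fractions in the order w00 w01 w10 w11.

obs A: pose=(5,-2,S) → sL=30/13, sR=5/3, mL=245/78, mR=-5/6
obs B: pose=(2,-4,W) → sL=24/29, sR=40/39, mL=1516/1131, mR=-20/39
sensor matrix S = [[30/13, 5/3], [24/29, 40/39]]; det S = 4840/4901
solve [mL_A; mL_B] = S·[w00; w01] and [mR_A; mR_B] = S·[w10; w11]:
  w00 = 1, w01 = 1/2, w10 = 0, w11 = -1/2

1 1/2 0 -1/2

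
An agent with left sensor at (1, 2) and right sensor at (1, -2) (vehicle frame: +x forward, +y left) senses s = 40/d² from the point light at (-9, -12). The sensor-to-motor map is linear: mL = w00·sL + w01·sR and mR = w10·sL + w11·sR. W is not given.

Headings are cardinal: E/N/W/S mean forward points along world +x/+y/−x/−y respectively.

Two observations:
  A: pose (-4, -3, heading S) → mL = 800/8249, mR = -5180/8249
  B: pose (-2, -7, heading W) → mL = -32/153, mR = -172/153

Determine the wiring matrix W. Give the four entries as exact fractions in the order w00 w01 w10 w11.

obs A: pose=(-4,-3,S) → sL=40/113, sR=40/73, mL=800/8249, mR=-5180/8249
obs B: pose=(-2,-7,W) → sL=8/9, sR=8/17, mL=-32/153, mR=-172/153
sensor matrix S = [[40/113, 40/73], [8/9, 8/17]]; det S = -404480/1262097
solve [mL_A; mL_B] = S·[w00; w01] and [mR_A; mR_B] = S·[w10; w11]:
  w00 = -1/2, w01 = 1/2, w10 = -1, w11 = -1/2

-1/2 1/2 -1 -1/2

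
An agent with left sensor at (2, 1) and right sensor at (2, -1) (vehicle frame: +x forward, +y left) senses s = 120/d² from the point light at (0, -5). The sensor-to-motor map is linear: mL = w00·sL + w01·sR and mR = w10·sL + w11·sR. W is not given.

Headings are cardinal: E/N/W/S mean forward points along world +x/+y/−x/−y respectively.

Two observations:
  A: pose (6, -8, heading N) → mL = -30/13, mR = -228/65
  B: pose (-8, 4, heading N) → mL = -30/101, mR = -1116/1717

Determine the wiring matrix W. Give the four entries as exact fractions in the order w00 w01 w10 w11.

-1/2 0 -1/2 -1/2

obs A: pose=(6,-8,N) → sL=60/13, sR=12/5, mL=-30/13, mR=-228/65
obs B: pose=(-8,4,N) → sL=60/101, sR=12/17, mL=-30/101, mR=-1116/1717
sensor matrix S = [[60/13, 12/5], [60/101, 12/17]]; det S = 40896/22321
solve [mL_A; mL_B] = S·[w00; w01] and [mR_A; mR_B] = S·[w10; w11]:
  w00 = -1/2, w01 = 0, w10 = -1/2, w11 = -1/2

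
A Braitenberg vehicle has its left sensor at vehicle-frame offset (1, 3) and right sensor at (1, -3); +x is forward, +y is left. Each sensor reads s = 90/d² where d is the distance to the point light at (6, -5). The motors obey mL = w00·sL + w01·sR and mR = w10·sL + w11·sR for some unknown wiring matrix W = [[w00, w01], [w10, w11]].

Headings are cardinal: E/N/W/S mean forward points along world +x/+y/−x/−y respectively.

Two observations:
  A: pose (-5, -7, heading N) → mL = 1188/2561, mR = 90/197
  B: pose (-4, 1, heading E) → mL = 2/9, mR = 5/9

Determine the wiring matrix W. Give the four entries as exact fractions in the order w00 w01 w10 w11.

obs A: pose=(-5,-7,N) → sL=90/197, sR=18/13, mL=1188/2561, mR=90/197
obs B: pose=(-4,1,E) → sL=5/9, sR=1, mL=2/9, mR=5/9
sensor matrix S = [[90/197, 18/13], [5/9, 1]]; det S = -800/2561
solve [mL_A; mL_B] = S·[w00; w01] and [mR_A; mR_B] = S·[w10; w11]:
  w00 = -1/2, w01 = 1/2, w10 = 1, w11 = 0

-1/2 1/2 1 0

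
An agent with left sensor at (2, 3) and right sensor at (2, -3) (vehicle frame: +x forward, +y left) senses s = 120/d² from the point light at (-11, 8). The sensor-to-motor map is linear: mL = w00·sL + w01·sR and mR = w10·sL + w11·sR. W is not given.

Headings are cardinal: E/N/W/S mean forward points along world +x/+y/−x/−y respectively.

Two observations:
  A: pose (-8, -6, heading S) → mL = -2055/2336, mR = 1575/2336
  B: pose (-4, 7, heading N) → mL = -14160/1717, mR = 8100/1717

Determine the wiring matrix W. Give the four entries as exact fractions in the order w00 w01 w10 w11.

obs A: pose=(-8,-6,S) → sL=30/73, sR=15/32, mL=-2055/2336, mR=1575/2336
obs B: pose=(-4,7,N) → sL=120/17, sR=120/101, mL=-14160/1717, mR=8100/1717
sensor matrix S = [[30/73, 15/32], [120/17, 120/101]]; det S = -1414125/501364
solve [mL_A; mL_B] = S·[w00; w01] and [mR_A; mR_B] = S·[w10; w11]:
  w00 = -1, w01 = -1, w10 = 1/2, w11 = 1

-1 -1 1/2 1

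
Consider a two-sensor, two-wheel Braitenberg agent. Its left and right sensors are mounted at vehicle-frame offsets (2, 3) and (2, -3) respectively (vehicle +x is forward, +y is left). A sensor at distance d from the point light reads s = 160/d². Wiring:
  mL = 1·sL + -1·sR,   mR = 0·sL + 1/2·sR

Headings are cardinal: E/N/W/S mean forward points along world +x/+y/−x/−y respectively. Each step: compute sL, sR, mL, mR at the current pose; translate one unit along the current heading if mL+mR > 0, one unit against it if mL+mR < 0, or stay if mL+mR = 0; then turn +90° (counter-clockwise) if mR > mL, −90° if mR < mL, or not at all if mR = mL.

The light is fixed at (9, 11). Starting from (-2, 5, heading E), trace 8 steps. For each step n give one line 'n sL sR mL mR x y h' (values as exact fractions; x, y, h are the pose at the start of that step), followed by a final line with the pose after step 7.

n=0: pose=(-2,5,E); sL=16/9, sR=80/81; mL=64/81, mR=40/81; mL+mR=104/81 → advance +1; mR−mL=-8/27 → turn -1·90°
n=1: pose=(-1,5,S); sL=160/113, sR=160/233; mL=19200/26329, mR=80/233; mL+mR=28240/26329 → advance +1; mR−mL=-10160/26329 → turn -1·90°
n=2: pose=(-1,4,W); sL=40/61, sR=1; mL=-21/61, mR=1/2; mL+mR=19/122 → advance +1; mR−mL=103/122 → turn +1·90°
n=3: pose=(-2,4,S); sL=32/29, sR=160/277; mL=4224/8033, mR=80/277; mL+mR=6544/8033 → advance +1; mR−mL=-1904/8033 → turn -1·90°
n=4: pose=(-2,3,W); sL=16/29, sR=80/97; mL=-768/2813, mR=40/97; mL+mR=392/2813 → advance +1; mR−mL=1928/2813 → turn +1·90°
n=5: pose=(-3,3,S); sL=160/181, sR=32/65; mL=4608/11765, mR=16/65; mL+mR=7504/11765 → advance +1; mR−mL=-1712/11765 → turn -1·90°
n=6: pose=(-3,2,W); sL=8/17, sR=20/29; mL=-108/493, mR=10/29; mL+mR=62/493 → advance +1; mR−mL=278/493 → turn +1·90°
n=7: pose=(-4,2,S); sL=160/221, sR=160/377; mL=1920/6409, mR=80/377; mL+mR=3280/6409 → advance +1; mR−mL=-560/6409 → turn -1·90°

0 16/9 80/81 64/81 40/81 -2 5 E
1 160/113 160/233 19200/26329 80/233 -1 5 S
2 40/61 1 -21/61 1/2 -1 4 W
3 32/29 160/277 4224/8033 80/277 -2 4 S
4 16/29 80/97 -768/2813 40/97 -2 3 W
5 160/181 32/65 4608/11765 16/65 -3 3 S
6 8/17 20/29 -108/493 10/29 -3 2 W
7 160/221 160/377 1920/6409 80/377 -4 2 S
final -4 1 W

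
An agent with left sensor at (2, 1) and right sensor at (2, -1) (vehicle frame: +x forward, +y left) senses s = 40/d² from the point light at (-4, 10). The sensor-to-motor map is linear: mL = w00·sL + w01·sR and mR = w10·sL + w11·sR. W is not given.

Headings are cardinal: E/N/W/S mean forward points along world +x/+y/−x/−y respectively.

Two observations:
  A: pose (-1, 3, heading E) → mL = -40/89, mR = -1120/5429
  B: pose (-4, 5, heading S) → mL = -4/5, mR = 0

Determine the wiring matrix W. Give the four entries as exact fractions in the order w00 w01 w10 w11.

0 -1 -1 1

obs A: pose=(-1,3,E) → sL=40/61, sR=40/89, mL=-40/89, mR=-1120/5429
obs B: pose=(-4,5,S) → sL=4/5, sR=4/5, mL=-4/5, mR=0
sensor matrix S = [[40/61, 40/89], [4/5, 4/5]]; det S = 896/5429
solve [mL_A; mL_B] = S·[w00; w01] and [mR_A; mR_B] = S·[w10; w11]:
  w00 = 0, w01 = -1, w10 = -1, w11 = 1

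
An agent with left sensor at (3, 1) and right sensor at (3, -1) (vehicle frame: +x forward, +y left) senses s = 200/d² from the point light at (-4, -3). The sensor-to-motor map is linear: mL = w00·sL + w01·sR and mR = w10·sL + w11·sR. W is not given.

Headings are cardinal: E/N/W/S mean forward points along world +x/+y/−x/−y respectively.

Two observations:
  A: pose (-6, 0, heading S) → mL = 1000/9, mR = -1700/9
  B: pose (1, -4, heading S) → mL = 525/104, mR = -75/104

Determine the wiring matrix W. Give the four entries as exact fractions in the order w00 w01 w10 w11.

obs A: pose=(-6,0,S) → sL=200, sR=200/9, mL=1000/9, mR=-1700/9
obs B: pose=(1,-4,S) → sL=50/13, sR=25/4, mL=525/104, mR=-75/104
sensor matrix S = [[200, 200/9], [50/13, 25/4]]; det S = 136250/117
solve [mL_A; mL_B] = S·[w00; w01] and [mR_A; mR_B] = S·[w10; w11]:
  w00 = 1/2, w01 = 1/2, w10 = -1, w11 = 1/2

1/2 1/2 -1 1/2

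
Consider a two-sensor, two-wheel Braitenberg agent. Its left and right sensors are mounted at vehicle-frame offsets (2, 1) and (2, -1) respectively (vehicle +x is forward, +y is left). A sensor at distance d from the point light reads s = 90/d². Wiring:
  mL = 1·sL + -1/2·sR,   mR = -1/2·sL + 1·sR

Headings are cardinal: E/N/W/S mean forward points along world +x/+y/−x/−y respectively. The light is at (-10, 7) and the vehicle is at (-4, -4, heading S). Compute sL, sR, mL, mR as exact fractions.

left sensor world pos  = (-3, -6); dL² = 218
right sensor world pos = (-5, -6); dR² = 194
sL = 90/218 = 45/109
sR = 90/194 = 45/97
mL = 1·sL + -1/2·sR = 3825/21146
mR = -1/2·sL + 1·sR = 5445/21146

45/109 45/97 3825/21146 5445/21146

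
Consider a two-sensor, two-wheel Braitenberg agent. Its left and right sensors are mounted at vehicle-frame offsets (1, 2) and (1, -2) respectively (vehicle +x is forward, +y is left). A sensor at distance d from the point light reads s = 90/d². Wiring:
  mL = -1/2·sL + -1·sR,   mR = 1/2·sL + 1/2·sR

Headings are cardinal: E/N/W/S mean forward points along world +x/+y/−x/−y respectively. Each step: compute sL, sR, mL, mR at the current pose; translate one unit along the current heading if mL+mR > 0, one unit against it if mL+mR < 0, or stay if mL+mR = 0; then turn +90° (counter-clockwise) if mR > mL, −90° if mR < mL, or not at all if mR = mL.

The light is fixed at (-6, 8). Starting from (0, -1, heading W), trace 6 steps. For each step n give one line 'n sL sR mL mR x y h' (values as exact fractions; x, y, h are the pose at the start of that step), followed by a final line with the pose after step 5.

0 45/73 45/37 -8235/5402 2475/2701 0 -1 W
1 90/181 18/25 -4383/4525 2754/4525 1 -1 S
2 9/10 45/82 -819/820 297/410 1 0 E
3 18/13 90/113 -2187/1469 1602/1469 0 0 N
4 45/73 45/37 -8235/5402 2475/2701 0 -1 W
5 90/181 18/25 -4383/4525 2754/4525 1 -1 S
final 1 0 E

n=0: pose=(0,-1,W); sL=45/73, sR=45/37; mL=-8235/5402, mR=2475/2701; mL+mR=-45/74 → advance -1; mR−mL=13185/5402 → turn +1·90°
n=1: pose=(1,-1,S); sL=90/181, sR=18/25; mL=-4383/4525, mR=2754/4525; mL+mR=-9/25 → advance -1; mR−mL=7137/4525 → turn +1·90°
n=2: pose=(1,0,E); sL=9/10, sR=45/82; mL=-819/820, mR=297/410; mL+mR=-45/164 → advance -1; mR−mL=1413/820 → turn +1·90°
n=3: pose=(0,0,N); sL=18/13, sR=90/113; mL=-2187/1469, mR=1602/1469; mL+mR=-45/113 → advance -1; mR−mL=3789/1469 → turn +1·90°
n=4: pose=(0,-1,W); sL=45/73, sR=45/37; mL=-8235/5402, mR=2475/2701; mL+mR=-45/74 → advance -1; mR−mL=13185/5402 → turn +1·90°
n=5: pose=(1,-1,S); sL=90/181, sR=18/25; mL=-4383/4525, mR=2754/4525; mL+mR=-9/25 → advance -1; mR−mL=7137/4525 → turn +1·90°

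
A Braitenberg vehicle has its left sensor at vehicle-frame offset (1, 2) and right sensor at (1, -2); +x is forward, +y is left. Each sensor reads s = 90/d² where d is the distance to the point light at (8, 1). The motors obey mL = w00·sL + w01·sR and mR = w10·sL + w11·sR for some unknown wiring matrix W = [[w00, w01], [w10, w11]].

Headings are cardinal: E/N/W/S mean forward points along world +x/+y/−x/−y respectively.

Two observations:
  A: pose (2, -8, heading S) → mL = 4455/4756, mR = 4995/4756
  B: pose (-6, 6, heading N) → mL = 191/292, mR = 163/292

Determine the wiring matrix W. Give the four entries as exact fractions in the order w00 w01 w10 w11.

obs A: pose=(2,-8,S) → sL=45/58, sR=45/82, mL=4455/4756, mR=4995/4756
obs B: pose=(-6,6,N) → sL=45/146, sR=1/2, mL=191/292, mR=163/292
sensor matrix S = [[45/58, 45/82], [45/146, 1/2]]; det S = 18990/86797
solve [mL_A; mL_B] = S·[w00; w01] and [mR_A; mR_B] = S·[w10; w11]:
  w00 = 1/2, w01 = 1, w10 = 1, w11 = 1/2

1/2 1 1 1/2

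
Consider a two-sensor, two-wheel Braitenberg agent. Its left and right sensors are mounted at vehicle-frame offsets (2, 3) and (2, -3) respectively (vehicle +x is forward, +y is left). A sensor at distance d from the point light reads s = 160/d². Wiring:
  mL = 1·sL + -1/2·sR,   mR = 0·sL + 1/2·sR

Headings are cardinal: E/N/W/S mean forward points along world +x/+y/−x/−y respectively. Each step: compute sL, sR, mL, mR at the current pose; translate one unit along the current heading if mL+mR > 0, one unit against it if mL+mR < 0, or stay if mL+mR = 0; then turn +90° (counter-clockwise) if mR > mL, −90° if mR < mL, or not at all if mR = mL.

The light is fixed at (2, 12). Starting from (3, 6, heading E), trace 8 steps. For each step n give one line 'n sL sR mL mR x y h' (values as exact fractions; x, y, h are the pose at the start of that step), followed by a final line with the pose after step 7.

0 80/9 16/9 8 8/9 3 6 E
1 160/89 32/13 656/1157 16/13 4 6 S
2 5 40/29 125/29 20/29 4 5 E
3 160/117 160/81 400/1053 80/81 5 5 S
4 16/5 80/73 968/365 40/73 5 4 E
5 160/149 160/101 4240/15049 80/101 6 4 S
6 20/9 8/9 16/9 4/9 6 3 E
7 32/37 32/25 208/925 16/25 7 3 S
final 7 2 E

n=0: pose=(3,6,E); sL=80/9, sR=16/9; mL=8, mR=8/9; mL+mR=80/9 → advance +1; mR−mL=-64/9 → turn -1·90°
n=1: pose=(4,6,S); sL=160/89, sR=32/13; mL=656/1157, mR=16/13; mL+mR=160/89 → advance +1; mR−mL=768/1157 → turn +1·90°
n=2: pose=(4,5,E); sL=5, sR=40/29; mL=125/29, mR=20/29; mL+mR=5 → advance +1; mR−mL=-105/29 → turn -1·90°
n=3: pose=(5,5,S); sL=160/117, sR=160/81; mL=400/1053, mR=80/81; mL+mR=160/117 → advance +1; mR−mL=640/1053 → turn +1·90°
n=4: pose=(5,4,E); sL=16/5, sR=80/73; mL=968/365, mR=40/73; mL+mR=16/5 → advance +1; mR−mL=-768/365 → turn -1·90°
n=5: pose=(6,4,S); sL=160/149, sR=160/101; mL=4240/15049, mR=80/101; mL+mR=160/149 → advance +1; mR−mL=7680/15049 → turn +1·90°
n=6: pose=(6,3,E); sL=20/9, sR=8/9; mL=16/9, mR=4/9; mL+mR=20/9 → advance +1; mR−mL=-4/3 → turn -1·90°
n=7: pose=(7,3,S); sL=32/37, sR=32/25; mL=208/925, mR=16/25; mL+mR=32/37 → advance +1; mR−mL=384/925 → turn +1·90°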